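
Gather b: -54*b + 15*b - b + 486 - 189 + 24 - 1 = 320 - 40*b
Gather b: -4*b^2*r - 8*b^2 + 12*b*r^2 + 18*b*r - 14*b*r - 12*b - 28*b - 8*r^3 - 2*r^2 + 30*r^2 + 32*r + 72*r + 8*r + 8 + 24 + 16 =b^2*(-4*r - 8) + b*(12*r^2 + 4*r - 40) - 8*r^3 + 28*r^2 + 112*r + 48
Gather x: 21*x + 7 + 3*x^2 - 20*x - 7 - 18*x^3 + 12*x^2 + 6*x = -18*x^3 + 15*x^2 + 7*x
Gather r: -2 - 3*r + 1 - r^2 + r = -r^2 - 2*r - 1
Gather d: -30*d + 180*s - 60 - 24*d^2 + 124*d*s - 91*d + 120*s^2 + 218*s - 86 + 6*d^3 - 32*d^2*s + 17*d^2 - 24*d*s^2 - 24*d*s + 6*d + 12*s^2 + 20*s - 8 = 6*d^3 + d^2*(-32*s - 7) + d*(-24*s^2 + 100*s - 115) + 132*s^2 + 418*s - 154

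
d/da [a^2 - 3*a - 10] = 2*a - 3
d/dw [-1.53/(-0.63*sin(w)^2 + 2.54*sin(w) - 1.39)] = (3.8862 - 1.9278*sin(w))*cos(w)/(0.63*sin(w)^2 - 2.54*sin(w) + 1.39)^2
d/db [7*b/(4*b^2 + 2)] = 7*(1 - 2*b^2)/(2*(4*b^4 + 4*b^2 + 1))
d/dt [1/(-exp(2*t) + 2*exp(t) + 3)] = 2*(exp(t) - 1)*exp(t)/(-exp(2*t) + 2*exp(t) + 3)^2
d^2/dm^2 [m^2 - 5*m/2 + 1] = 2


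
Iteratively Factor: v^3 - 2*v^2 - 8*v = (v + 2)*(v^2 - 4*v) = v*(v + 2)*(v - 4)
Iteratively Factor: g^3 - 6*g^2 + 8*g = (g - 4)*(g^2 - 2*g) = (g - 4)*(g - 2)*(g)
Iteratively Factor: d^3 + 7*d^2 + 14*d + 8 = (d + 4)*(d^2 + 3*d + 2) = (d + 2)*(d + 4)*(d + 1)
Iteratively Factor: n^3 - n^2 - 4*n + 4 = (n + 2)*(n^2 - 3*n + 2) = (n - 2)*(n + 2)*(n - 1)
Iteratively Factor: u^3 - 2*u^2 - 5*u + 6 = (u - 1)*(u^2 - u - 6) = (u - 3)*(u - 1)*(u + 2)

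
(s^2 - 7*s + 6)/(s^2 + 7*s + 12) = (s^2 - 7*s + 6)/(s^2 + 7*s + 12)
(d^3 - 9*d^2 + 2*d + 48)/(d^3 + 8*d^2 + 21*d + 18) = (d^2 - 11*d + 24)/(d^2 + 6*d + 9)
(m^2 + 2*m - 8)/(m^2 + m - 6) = (m + 4)/(m + 3)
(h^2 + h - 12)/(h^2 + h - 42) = (h^2 + h - 12)/(h^2 + h - 42)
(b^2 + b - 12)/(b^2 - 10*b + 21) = (b + 4)/(b - 7)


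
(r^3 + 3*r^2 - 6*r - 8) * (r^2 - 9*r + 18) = r^5 - 6*r^4 - 15*r^3 + 100*r^2 - 36*r - 144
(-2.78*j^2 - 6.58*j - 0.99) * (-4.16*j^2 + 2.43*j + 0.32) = 11.5648*j^4 + 20.6174*j^3 - 12.7606*j^2 - 4.5113*j - 0.3168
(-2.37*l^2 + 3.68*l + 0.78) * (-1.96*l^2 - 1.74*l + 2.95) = 4.6452*l^4 - 3.089*l^3 - 14.9235*l^2 + 9.4988*l + 2.301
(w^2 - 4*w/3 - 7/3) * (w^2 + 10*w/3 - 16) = w^4 + 2*w^3 - 205*w^2/9 + 122*w/9 + 112/3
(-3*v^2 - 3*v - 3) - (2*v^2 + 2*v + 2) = -5*v^2 - 5*v - 5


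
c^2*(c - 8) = c^3 - 8*c^2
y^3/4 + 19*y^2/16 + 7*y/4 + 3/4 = (y/4 + 1/2)*(y + 3/4)*(y + 2)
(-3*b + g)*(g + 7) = -3*b*g - 21*b + g^2 + 7*g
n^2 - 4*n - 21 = (n - 7)*(n + 3)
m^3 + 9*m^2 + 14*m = m*(m + 2)*(m + 7)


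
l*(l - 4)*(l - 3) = l^3 - 7*l^2 + 12*l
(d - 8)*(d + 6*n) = d^2 + 6*d*n - 8*d - 48*n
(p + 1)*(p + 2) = p^2 + 3*p + 2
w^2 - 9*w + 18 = (w - 6)*(w - 3)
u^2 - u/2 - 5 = (u - 5/2)*(u + 2)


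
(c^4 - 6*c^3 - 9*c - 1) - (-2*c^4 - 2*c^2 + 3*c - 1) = 3*c^4 - 6*c^3 + 2*c^2 - 12*c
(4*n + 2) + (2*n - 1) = 6*n + 1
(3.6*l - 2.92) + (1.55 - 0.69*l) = 2.91*l - 1.37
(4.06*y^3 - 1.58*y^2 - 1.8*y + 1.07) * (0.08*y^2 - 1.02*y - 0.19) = 0.3248*y^5 - 4.2676*y^4 + 0.6962*y^3 + 2.2218*y^2 - 0.7494*y - 0.2033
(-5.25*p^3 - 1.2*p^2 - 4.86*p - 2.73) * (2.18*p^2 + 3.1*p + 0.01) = -11.445*p^5 - 18.891*p^4 - 14.3673*p^3 - 21.0294*p^2 - 8.5116*p - 0.0273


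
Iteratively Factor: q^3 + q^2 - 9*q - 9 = (q + 1)*(q^2 - 9) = (q + 1)*(q + 3)*(q - 3)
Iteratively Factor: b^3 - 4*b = (b + 2)*(b^2 - 2*b) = b*(b + 2)*(b - 2)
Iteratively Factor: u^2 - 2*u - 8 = (u - 4)*(u + 2)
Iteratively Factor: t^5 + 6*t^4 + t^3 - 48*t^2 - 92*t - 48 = (t - 3)*(t^4 + 9*t^3 + 28*t^2 + 36*t + 16) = (t - 3)*(t + 2)*(t^3 + 7*t^2 + 14*t + 8) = (t - 3)*(t + 2)^2*(t^2 + 5*t + 4) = (t - 3)*(t + 1)*(t + 2)^2*(t + 4)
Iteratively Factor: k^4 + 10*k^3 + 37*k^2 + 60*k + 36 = (k + 3)*(k^3 + 7*k^2 + 16*k + 12) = (k + 3)^2*(k^2 + 4*k + 4) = (k + 2)*(k + 3)^2*(k + 2)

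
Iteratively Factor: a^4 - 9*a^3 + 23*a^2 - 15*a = (a)*(a^3 - 9*a^2 + 23*a - 15) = a*(a - 1)*(a^2 - 8*a + 15) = a*(a - 5)*(a - 1)*(a - 3)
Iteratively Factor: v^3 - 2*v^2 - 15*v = (v)*(v^2 - 2*v - 15) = v*(v + 3)*(v - 5)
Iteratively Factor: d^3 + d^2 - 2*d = (d - 1)*(d^2 + 2*d) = (d - 1)*(d + 2)*(d)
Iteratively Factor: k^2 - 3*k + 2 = (k - 2)*(k - 1)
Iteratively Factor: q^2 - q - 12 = (q - 4)*(q + 3)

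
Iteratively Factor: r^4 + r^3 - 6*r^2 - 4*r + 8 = (r + 2)*(r^3 - r^2 - 4*r + 4) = (r - 1)*(r + 2)*(r^2 - 4) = (r - 1)*(r + 2)^2*(r - 2)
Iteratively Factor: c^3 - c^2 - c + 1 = (c + 1)*(c^2 - 2*c + 1) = (c - 1)*(c + 1)*(c - 1)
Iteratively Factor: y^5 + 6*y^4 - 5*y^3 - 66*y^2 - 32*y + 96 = (y + 4)*(y^4 + 2*y^3 - 13*y^2 - 14*y + 24) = (y - 1)*(y + 4)*(y^3 + 3*y^2 - 10*y - 24) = (y - 3)*(y - 1)*(y + 4)*(y^2 + 6*y + 8) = (y - 3)*(y - 1)*(y + 4)^2*(y + 2)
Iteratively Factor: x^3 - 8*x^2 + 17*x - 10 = (x - 5)*(x^2 - 3*x + 2) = (x - 5)*(x - 1)*(x - 2)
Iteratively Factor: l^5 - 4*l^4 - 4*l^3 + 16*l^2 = (l + 2)*(l^4 - 6*l^3 + 8*l^2) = l*(l + 2)*(l^3 - 6*l^2 + 8*l) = l*(l - 4)*(l + 2)*(l^2 - 2*l) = l*(l - 4)*(l - 2)*(l + 2)*(l)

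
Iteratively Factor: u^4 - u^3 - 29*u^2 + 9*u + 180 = (u - 5)*(u^3 + 4*u^2 - 9*u - 36) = (u - 5)*(u + 3)*(u^2 + u - 12) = (u - 5)*(u - 3)*(u + 3)*(u + 4)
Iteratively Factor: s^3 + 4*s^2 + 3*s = (s + 3)*(s^2 + s) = (s + 1)*(s + 3)*(s)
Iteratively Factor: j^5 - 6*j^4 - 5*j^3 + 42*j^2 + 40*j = (j - 4)*(j^4 - 2*j^3 - 13*j^2 - 10*j) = j*(j - 4)*(j^3 - 2*j^2 - 13*j - 10) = j*(j - 4)*(j + 2)*(j^2 - 4*j - 5) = j*(j - 4)*(j + 1)*(j + 2)*(j - 5)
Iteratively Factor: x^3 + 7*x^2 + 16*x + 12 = (x + 3)*(x^2 + 4*x + 4) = (x + 2)*(x + 3)*(x + 2)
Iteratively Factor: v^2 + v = (v)*(v + 1)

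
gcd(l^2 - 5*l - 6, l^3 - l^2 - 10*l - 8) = l + 1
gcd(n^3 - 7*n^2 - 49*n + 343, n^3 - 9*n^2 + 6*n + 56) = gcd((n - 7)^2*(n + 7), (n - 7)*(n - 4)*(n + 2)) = n - 7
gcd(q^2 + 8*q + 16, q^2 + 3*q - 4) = q + 4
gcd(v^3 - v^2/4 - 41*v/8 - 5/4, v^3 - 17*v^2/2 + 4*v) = 1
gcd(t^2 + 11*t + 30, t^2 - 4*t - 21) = 1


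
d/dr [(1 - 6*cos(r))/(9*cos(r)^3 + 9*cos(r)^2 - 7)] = -3*(21*cos(r) + 9*cos(2*r)/2 + 9*cos(3*r) + 37/2)*sin(r)/(9*cos(r)^3 + 9*cos(r)^2 - 7)^2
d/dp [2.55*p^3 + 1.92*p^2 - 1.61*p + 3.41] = 7.65*p^2 + 3.84*p - 1.61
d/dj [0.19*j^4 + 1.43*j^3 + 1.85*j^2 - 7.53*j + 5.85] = 0.76*j^3 + 4.29*j^2 + 3.7*j - 7.53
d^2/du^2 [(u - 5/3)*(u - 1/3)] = 2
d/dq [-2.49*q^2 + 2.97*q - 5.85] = 2.97 - 4.98*q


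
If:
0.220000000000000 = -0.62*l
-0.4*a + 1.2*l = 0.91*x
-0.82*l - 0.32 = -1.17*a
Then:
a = 0.02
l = -0.35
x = -0.48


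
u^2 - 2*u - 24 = (u - 6)*(u + 4)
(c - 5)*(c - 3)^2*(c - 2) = c^4 - 13*c^3 + 61*c^2 - 123*c + 90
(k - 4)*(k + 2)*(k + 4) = k^3 + 2*k^2 - 16*k - 32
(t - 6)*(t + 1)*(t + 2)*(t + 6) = t^4 + 3*t^3 - 34*t^2 - 108*t - 72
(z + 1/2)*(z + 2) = z^2 + 5*z/2 + 1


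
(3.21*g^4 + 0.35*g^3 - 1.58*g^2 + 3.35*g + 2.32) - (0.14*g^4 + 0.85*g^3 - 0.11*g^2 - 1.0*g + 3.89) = 3.07*g^4 - 0.5*g^3 - 1.47*g^2 + 4.35*g - 1.57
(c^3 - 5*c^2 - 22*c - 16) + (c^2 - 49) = c^3 - 4*c^2 - 22*c - 65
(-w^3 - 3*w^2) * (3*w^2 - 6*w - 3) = -3*w^5 - 3*w^4 + 21*w^3 + 9*w^2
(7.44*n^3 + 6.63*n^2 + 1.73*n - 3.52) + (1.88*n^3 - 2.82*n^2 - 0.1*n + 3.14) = 9.32*n^3 + 3.81*n^2 + 1.63*n - 0.38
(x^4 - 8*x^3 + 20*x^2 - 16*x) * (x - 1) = x^5 - 9*x^4 + 28*x^3 - 36*x^2 + 16*x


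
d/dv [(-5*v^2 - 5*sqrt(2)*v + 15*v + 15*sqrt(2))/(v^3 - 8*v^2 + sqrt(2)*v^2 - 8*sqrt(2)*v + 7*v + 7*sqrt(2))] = 5*(v^2 - 6*v + 17)/(v^4 - 16*v^3 + 78*v^2 - 112*v + 49)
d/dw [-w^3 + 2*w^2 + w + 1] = -3*w^2 + 4*w + 1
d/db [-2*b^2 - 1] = -4*b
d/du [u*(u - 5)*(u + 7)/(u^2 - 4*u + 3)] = (u^4 - 8*u^3 + 36*u^2 + 12*u - 105)/(u^4 - 8*u^3 + 22*u^2 - 24*u + 9)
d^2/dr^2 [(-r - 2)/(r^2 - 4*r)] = 2*(r*(r - 4)*(3*r - 2) - 4*(r - 2)^2*(r + 2))/(r^3*(r - 4)^3)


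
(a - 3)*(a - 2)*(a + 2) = a^3 - 3*a^2 - 4*a + 12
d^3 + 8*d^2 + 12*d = d*(d + 2)*(d + 6)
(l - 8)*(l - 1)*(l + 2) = l^3 - 7*l^2 - 10*l + 16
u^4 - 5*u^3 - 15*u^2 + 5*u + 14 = (u - 7)*(u - 1)*(u + 1)*(u + 2)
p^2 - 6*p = p*(p - 6)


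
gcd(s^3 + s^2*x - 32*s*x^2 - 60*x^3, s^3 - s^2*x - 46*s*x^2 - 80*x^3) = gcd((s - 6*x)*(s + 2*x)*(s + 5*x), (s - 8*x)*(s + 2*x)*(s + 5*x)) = s^2 + 7*s*x + 10*x^2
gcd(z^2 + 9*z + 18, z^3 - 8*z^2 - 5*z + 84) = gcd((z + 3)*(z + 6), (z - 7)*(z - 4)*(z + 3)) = z + 3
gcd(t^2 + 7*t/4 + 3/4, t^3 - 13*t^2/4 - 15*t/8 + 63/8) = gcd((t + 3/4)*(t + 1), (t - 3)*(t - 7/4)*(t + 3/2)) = 1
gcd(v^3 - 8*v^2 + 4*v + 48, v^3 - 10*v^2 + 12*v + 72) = v^2 - 4*v - 12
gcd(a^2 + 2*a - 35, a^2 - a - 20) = a - 5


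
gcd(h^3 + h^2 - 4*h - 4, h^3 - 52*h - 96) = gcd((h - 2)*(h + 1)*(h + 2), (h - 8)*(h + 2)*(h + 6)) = h + 2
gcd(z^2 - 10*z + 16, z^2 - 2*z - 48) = z - 8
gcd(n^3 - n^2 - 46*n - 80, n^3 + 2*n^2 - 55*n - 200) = n^2 - 3*n - 40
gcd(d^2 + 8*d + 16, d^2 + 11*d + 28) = d + 4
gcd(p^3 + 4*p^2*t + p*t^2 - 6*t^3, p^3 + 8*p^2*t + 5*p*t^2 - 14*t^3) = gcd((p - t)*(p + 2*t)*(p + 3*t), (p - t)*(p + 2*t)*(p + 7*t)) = p^2 + p*t - 2*t^2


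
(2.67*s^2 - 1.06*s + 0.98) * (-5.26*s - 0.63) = -14.0442*s^3 + 3.8935*s^2 - 4.487*s - 0.6174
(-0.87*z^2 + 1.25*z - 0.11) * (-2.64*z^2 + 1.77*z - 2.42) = 2.2968*z^4 - 4.8399*z^3 + 4.6083*z^2 - 3.2197*z + 0.2662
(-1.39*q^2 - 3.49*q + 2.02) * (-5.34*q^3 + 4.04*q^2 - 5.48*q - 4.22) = 7.4226*q^5 + 13.021*q^4 - 17.2692*q^3 + 33.1518*q^2 + 3.6582*q - 8.5244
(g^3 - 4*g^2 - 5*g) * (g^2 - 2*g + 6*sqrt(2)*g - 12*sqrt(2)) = g^5 - 6*g^4 + 6*sqrt(2)*g^4 - 36*sqrt(2)*g^3 + 3*g^3 + 10*g^2 + 18*sqrt(2)*g^2 + 60*sqrt(2)*g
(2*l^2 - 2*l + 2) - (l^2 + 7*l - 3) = l^2 - 9*l + 5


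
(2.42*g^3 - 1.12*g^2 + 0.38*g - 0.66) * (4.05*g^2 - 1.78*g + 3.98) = 9.801*g^5 - 8.8436*g^4 + 13.1642*g^3 - 7.807*g^2 + 2.6872*g - 2.6268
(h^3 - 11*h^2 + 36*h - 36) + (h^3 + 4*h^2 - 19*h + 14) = 2*h^3 - 7*h^2 + 17*h - 22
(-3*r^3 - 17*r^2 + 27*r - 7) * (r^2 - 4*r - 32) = -3*r^5 - 5*r^4 + 191*r^3 + 429*r^2 - 836*r + 224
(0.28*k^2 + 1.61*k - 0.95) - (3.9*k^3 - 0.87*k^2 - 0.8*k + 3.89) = -3.9*k^3 + 1.15*k^2 + 2.41*k - 4.84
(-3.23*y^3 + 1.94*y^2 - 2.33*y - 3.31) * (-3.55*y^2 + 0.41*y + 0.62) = 11.4665*y^5 - 8.2113*y^4 + 7.0643*y^3 + 11.998*y^2 - 2.8017*y - 2.0522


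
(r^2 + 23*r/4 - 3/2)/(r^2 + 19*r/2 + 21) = (4*r - 1)/(2*(2*r + 7))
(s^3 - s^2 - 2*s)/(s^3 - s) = (s - 2)/(s - 1)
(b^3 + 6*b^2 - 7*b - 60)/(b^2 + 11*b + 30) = (b^2 + b - 12)/(b + 6)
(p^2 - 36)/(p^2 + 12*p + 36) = (p - 6)/(p + 6)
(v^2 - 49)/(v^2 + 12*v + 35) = (v - 7)/(v + 5)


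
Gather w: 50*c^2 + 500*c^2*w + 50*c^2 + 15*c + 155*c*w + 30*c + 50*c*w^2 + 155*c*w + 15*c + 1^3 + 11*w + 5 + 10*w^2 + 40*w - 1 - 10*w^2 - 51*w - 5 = 100*c^2 + 50*c*w^2 + 60*c + w*(500*c^2 + 310*c)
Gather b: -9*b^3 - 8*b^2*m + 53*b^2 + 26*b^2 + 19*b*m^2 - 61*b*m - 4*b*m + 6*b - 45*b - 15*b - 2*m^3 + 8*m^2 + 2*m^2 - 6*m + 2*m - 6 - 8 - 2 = -9*b^3 + b^2*(79 - 8*m) + b*(19*m^2 - 65*m - 54) - 2*m^3 + 10*m^2 - 4*m - 16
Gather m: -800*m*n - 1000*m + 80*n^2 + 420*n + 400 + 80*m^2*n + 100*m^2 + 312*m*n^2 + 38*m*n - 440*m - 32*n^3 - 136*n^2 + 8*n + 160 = m^2*(80*n + 100) + m*(312*n^2 - 762*n - 1440) - 32*n^3 - 56*n^2 + 428*n + 560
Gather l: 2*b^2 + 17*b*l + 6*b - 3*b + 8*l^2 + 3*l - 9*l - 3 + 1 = 2*b^2 + 3*b + 8*l^2 + l*(17*b - 6) - 2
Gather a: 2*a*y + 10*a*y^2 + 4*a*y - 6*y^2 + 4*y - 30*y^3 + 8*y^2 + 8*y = a*(10*y^2 + 6*y) - 30*y^3 + 2*y^2 + 12*y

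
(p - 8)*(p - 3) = p^2 - 11*p + 24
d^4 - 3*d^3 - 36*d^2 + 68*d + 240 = (d - 6)*(d - 4)*(d + 2)*(d + 5)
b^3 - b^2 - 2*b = b*(b - 2)*(b + 1)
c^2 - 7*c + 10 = (c - 5)*(c - 2)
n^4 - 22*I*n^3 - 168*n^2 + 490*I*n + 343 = (n - 7*I)^3*(n - I)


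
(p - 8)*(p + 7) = p^2 - p - 56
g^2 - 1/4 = (g - 1/2)*(g + 1/2)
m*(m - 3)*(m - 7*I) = m^3 - 3*m^2 - 7*I*m^2 + 21*I*m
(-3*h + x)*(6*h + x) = -18*h^2 + 3*h*x + x^2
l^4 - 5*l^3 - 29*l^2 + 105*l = l*(l - 7)*(l - 3)*(l + 5)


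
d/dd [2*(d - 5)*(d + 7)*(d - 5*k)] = 6*d^2 - 20*d*k + 8*d - 20*k - 70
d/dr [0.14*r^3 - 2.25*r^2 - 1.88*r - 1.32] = 0.42*r^2 - 4.5*r - 1.88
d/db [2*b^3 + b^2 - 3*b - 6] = 6*b^2 + 2*b - 3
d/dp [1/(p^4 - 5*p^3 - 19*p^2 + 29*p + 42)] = (-4*p^3 + 15*p^2 + 38*p - 29)/(p^4 - 5*p^3 - 19*p^2 + 29*p + 42)^2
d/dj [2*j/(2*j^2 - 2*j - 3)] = 2*(-2*j^2 - 3)/(4*j^4 - 8*j^3 - 8*j^2 + 12*j + 9)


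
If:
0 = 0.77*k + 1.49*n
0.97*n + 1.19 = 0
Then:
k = 2.37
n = -1.23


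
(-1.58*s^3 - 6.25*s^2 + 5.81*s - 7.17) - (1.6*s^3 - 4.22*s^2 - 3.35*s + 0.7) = -3.18*s^3 - 2.03*s^2 + 9.16*s - 7.87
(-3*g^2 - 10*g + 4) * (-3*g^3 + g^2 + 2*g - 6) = 9*g^5 + 27*g^4 - 28*g^3 + 2*g^2 + 68*g - 24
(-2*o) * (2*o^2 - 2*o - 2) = -4*o^3 + 4*o^2 + 4*o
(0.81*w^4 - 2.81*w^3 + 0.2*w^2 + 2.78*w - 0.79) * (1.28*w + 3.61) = 1.0368*w^5 - 0.6727*w^4 - 9.8881*w^3 + 4.2804*w^2 + 9.0246*w - 2.8519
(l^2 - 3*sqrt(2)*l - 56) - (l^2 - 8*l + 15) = -3*sqrt(2)*l + 8*l - 71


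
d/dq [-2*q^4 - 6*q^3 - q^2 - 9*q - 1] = -8*q^3 - 18*q^2 - 2*q - 9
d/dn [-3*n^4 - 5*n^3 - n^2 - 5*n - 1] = -12*n^3 - 15*n^2 - 2*n - 5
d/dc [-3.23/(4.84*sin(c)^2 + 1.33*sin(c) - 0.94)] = (31.2664*sin(c) + 4.2959)*cos(c)/(4.84*sin(c)^2 + 1.33*sin(c) - 0.94)^2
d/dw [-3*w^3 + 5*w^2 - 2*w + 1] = -9*w^2 + 10*w - 2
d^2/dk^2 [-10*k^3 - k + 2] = -60*k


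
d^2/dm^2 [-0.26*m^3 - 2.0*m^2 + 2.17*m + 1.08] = -1.56*m - 4.0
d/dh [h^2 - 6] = 2*h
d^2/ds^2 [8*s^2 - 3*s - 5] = 16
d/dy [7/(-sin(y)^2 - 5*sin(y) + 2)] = 7*(2*sin(y) + 5)*cos(y)/(sin(y)^2 + 5*sin(y) - 2)^2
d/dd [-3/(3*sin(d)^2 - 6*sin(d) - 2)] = 18*(sin(d) - 1)*cos(d)/(-3*sin(d)^2 + 6*sin(d) + 2)^2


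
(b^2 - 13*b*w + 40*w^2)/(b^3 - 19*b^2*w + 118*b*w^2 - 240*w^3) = 1/(b - 6*w)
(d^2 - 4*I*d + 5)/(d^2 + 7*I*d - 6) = (d - 5*I)/(d + 6*I)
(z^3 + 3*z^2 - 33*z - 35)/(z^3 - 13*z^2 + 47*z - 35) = (z^2 + 8*z + 7)/(z^2 - 8*z + 7)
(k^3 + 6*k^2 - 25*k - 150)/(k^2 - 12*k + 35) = (k^2 + 11*k + 30)/(k - 7)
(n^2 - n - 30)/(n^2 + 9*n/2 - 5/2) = 2*(n - 6)/(2*n - 1)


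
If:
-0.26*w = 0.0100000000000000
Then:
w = -0.04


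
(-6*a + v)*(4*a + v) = -24*a^2 - 2*a*v + v^2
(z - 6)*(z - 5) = z^2 - 11*z + 30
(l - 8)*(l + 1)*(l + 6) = l^3 - l^2 - 50*l - 48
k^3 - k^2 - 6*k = k*(k - 3)*(k + 2)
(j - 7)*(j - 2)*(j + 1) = j^3 - 8*j^2 + 5*j + 14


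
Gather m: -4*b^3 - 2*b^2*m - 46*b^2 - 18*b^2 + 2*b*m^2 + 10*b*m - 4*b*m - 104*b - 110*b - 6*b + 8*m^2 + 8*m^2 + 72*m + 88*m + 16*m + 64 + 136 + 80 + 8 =-4*b^3 - 64*b^2 - 220*b + m^2*(2*b + 16) + m*(-2*b^2 + 6*b + 176) + 288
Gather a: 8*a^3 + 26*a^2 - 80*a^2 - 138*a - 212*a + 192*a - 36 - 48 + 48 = 8*a^3 - 54*a^2 - 158*a - 36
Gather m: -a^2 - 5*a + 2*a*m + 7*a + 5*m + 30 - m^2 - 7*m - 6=-a^2 + 2*a - m^2 + m*(2*a - 2) + 24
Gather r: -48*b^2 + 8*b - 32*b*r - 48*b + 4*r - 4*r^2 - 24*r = -48*b^2 - 40*b - 4*r^2 + r*(-32*b - 20)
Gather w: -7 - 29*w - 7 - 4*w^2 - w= -4*w^2 - 30*w - 14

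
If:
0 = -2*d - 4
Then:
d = -2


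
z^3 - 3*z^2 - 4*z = z*(z - 4)*(z + 1)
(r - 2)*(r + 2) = r^2 - 4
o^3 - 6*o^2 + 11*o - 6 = (o - 3)*(o - 2)*(o - 1)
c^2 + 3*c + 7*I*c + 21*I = (c + 3)*(c + 7*I)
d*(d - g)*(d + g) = d^3 - d*g^2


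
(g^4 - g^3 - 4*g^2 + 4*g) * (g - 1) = g^5 - 2*g^4 - 3*g^3 + 8*g^2 - 4*g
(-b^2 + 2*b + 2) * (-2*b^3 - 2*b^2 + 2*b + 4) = 2*b^5 - 2*b^4 - 10*b^3 - 4*b^2 + 12*b + 8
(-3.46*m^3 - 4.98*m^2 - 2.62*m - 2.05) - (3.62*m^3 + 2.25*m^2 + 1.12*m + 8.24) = -7.08*m^3 - 7.23*m^2 - 3.74*m - 10.29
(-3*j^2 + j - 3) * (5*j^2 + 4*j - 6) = -15*j^4 - 7*j^3 + 7*j^2 - 18*j + 18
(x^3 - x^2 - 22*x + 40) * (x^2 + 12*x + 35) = x^5 + 11*x^4 + x^3 - 259*x^2 - 290*x + 1400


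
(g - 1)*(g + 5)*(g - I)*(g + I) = g^4 + 4*g^3 - 4*g^2 + 4*g - 5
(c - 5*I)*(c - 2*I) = c^2 - 7*I*c - 10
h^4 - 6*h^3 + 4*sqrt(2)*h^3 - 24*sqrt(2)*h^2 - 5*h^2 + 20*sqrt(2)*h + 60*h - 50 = (h - 5)*(h - 1)*(h - sqrt(2))*(h + 5*sqrt(2))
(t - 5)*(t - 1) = t^2 - 6*t + 5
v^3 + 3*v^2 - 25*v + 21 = (v - 3)*(v - 1)*(v + 7)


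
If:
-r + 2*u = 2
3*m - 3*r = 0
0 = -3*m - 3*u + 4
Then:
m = 2/9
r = 2/9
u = 10/9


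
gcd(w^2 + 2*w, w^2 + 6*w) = w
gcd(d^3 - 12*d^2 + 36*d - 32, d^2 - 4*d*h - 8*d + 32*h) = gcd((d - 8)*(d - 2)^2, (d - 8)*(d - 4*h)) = d - 8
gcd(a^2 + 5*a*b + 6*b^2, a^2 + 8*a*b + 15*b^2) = a + 3*b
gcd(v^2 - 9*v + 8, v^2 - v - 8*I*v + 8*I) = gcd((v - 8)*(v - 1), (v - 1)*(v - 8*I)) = v - 1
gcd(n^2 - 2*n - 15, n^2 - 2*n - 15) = n^2 - 2*n - 15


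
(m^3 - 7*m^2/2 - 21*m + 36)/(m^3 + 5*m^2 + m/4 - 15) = 2*(m - 6)/(2*m + 5)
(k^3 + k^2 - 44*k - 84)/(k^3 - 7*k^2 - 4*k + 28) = (k + 6)/(k - 2)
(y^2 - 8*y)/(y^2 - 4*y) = (y - 8)/(y - 4)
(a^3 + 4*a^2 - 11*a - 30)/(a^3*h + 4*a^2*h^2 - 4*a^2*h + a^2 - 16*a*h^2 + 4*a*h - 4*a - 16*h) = (a^3 + 4*a^2 - 11*a - 30)/(a^3*h + 4*a^2*h^2 - 4*a^2*h + a^2 - 16*a*h^2 + 4*a*h - 4*a - 16*h)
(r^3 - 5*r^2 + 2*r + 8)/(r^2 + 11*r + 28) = (r^3 - 5*r^2 + 2*r + 8)/(r^2 + 11*r + 28)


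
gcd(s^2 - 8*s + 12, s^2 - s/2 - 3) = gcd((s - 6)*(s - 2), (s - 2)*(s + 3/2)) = s - 2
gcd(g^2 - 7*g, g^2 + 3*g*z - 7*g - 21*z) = g - 7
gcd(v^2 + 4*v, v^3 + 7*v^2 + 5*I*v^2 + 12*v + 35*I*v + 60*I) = v + 4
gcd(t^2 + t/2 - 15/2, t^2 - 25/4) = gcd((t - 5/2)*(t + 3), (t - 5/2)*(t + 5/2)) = t - 5/2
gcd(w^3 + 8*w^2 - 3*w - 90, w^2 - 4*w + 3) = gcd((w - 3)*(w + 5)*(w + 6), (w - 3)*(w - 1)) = w - 3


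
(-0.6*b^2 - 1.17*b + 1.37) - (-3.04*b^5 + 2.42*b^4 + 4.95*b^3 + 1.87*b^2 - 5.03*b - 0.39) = 3.04*b^5 - 2.42*b^4 - 4.95*b^3 - 2.47*b^2 + 3.86*b + 1.76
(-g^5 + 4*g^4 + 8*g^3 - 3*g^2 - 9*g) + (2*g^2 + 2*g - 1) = -g^5 + 4*g^4 + 8*g^3 - g^2 - 7*g - 1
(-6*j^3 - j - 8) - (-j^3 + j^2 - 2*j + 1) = -5*j^3 - j^2 + j - 9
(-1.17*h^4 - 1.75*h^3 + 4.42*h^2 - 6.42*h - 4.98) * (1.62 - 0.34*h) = 0.3978*h^5 - 1.3004*h^4 - 4.3378*h^3 + 9.3432*h^2 - 8.7072*h - 8.0676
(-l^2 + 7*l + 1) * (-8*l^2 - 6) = 8*l^4 - 56*l^3 - 2*l^2 - 42*l - 6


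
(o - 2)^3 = o^3 - 6*o^2 + 12*o - 8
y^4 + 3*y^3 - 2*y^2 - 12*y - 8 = (y - 2)*(y + 1)*(y + 2)^2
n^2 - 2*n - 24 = (n - 6)*(n + 4)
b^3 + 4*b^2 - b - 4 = (b - 1)*(b + 1)*(b + 4)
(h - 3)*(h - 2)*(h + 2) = h^3 - 3*h^2 - 4*h + 12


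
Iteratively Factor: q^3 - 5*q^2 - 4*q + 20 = (q + 2)*(q^2 - 7*q + 10) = (q - 5)*(q + 2)*(q - 2)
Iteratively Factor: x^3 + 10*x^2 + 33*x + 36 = (x + 4)*(x^2 + 6*x + 9) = (x + 3)*(x + 4)*(x + 3)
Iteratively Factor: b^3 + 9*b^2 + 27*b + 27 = (b + 3)*(b^2 + 6*b + 9) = (b + 3)^2*(b + 3)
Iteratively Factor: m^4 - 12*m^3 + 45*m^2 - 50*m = (m - 5)*(m^3 - 7*m^2 + 10*m) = (m - 5)*(m - 2)*(m^2 - 5*m) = (m - 5)^2*(m - 2)*(m)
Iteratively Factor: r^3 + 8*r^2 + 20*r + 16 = (r + 4)*(r^2 + 4*r + 4) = (r + 2)*(r + 4)*(r + 2)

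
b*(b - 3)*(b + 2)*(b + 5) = b^4 + 4*b^3 - 11*b^2 - 30*b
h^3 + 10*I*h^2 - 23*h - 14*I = (h + I)*(h + 2*I)*(h + 7*I)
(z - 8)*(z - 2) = z^2 - 10*z + 16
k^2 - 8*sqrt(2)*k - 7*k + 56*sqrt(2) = (k - 7)*(k - 8*sqrt(2))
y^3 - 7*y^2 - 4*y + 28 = (y - 7)*(y - 2)*(y + 2)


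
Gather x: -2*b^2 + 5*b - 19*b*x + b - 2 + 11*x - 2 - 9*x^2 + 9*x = -2*b^2 + 6*b - 9*x^2 + x*(20 - 19*b) - 4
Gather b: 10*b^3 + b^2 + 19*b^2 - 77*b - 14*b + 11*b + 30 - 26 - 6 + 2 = 10*b^3 + 20*b^2 - 80*b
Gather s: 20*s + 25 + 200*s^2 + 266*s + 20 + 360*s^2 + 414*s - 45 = 560*s^2 + 700*s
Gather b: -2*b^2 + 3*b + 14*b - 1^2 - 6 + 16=-2*b^2 + 17*b + 9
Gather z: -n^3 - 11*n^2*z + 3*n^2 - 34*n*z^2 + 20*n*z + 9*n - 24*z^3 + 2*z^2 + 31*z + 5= -n^3 + 3*n^2 + 9*n - 24*z^3 + z^2*(2 - 34*n) + z*(-11*n^2 + 20*n + 31) + 5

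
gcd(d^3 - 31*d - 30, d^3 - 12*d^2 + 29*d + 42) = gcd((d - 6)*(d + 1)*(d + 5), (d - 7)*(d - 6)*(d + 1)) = d^2 - 5*d - 6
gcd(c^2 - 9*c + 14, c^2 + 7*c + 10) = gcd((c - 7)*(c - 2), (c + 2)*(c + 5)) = 1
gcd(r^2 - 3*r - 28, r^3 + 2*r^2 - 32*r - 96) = r + 4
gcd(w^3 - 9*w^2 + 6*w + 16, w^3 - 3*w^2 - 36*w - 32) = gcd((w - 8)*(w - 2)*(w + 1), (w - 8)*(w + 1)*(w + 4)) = w^2 - 7*w - 8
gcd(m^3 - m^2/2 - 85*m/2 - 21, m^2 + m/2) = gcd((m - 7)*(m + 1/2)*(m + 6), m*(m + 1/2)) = m + 1/2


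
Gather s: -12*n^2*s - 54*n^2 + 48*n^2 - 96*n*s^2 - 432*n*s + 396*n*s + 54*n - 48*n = -6*n^2 - 96*n*s^2 + 6*n + s*(-12*n^2 - 36*n)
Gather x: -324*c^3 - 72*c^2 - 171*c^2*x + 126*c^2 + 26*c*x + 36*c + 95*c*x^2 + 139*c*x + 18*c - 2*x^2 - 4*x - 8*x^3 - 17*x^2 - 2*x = -324*c^3 + 54*c^2 + 54*c - 8*x^3 + x^2*(95*c - 19) + x*(-171*c^2 + 165*c - 6)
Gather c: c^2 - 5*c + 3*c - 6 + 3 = c^2 - 2*c - 3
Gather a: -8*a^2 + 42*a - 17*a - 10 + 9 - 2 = -8*a^2 + 25*a - 3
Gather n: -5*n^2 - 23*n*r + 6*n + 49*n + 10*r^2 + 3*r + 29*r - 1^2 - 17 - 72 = -5*n^2 + n*(55 - 23*r) + 10*r^2 + 32*r - 90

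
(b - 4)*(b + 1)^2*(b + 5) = b^4 + 3*b^3 - 17*b^2 - 39*b - 20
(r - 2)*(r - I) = r^2 - 2*r - I*r + 2*I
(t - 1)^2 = t^2 - 2*t + 1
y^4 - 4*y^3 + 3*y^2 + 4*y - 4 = (y - 2)^2*(y - 1)*(y + 1)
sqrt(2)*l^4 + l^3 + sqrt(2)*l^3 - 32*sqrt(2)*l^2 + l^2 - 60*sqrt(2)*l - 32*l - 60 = (l - 6)*(l + 2)*(l + 5)*(sqrt(2)*l + 1)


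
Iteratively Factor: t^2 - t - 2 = (t - 2)*(t + 1)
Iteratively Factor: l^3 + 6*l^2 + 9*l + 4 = (l + 4)*(l^2 + 2*l + 1) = (l + 1)*(l + 4)*(l + 1)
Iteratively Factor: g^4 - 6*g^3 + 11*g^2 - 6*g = (g - 3)*(g^3 - 3*g^2 + 2*g) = (g - 3)*(g - 1)*(g^2 - 2*g) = (g - 3)*(g - 2)*(g - 1)*(g)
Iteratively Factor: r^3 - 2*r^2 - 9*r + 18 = (r - 3)*(r^2 + r - 6) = (r - 3)*(r - 2)*(r + 3)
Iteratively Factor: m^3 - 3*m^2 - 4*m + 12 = (m - 3)*(m^2 - 4) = (m - 3)*(m - 2)*(m + 2)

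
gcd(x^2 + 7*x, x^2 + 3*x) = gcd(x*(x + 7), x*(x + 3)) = x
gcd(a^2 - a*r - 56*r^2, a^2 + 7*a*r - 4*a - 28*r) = a + 7*r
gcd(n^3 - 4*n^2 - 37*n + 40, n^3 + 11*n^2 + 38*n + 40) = n + 5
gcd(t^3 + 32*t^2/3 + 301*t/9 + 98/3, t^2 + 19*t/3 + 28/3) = t + 7/3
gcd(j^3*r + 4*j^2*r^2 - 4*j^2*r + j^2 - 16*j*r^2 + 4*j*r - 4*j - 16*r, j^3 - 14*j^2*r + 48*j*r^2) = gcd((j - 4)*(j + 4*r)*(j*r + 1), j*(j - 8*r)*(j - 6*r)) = 1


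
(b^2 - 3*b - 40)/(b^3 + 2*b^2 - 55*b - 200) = 1/(b + 5)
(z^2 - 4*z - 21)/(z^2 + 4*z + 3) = (z - 7)/(z + 1)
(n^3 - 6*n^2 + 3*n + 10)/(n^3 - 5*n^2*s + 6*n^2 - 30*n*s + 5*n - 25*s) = (-n^2 + 7*n - 10)/(-n^2 + 5*n*s - 5*n + 25*s)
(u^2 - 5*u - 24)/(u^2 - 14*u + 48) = (u + 3)/(u - 6)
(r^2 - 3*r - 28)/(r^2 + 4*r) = (r - 7)/r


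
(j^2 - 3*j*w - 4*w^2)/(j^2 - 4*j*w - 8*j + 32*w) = (j + w)/(j - 8)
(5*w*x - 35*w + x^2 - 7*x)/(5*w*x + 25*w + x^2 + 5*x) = (x - 7)/(x + 5)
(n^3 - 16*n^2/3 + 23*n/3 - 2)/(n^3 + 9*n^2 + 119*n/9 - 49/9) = 3*(n^2 - 5*n + 6)/(3*n^2 + 28*n + 49)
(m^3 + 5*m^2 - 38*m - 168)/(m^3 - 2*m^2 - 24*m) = (m + 7)/m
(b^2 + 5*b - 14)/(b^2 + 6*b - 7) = (b - 2)/(b - 1)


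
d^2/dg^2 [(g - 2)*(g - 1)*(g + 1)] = 6*g - 4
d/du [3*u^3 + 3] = 9*u^2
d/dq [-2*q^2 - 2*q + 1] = -4*q - 2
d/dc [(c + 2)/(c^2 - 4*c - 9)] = (c^2 - 4*c - 2*(c - 2)*(c + 2) - 9)/(-c^2 + 4*c + 9)^2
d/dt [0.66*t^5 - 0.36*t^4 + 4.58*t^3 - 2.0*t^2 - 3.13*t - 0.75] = 3.3*t^4 - 1.44*t^3 + 13.74*t^2 - 4.0*t - 3.13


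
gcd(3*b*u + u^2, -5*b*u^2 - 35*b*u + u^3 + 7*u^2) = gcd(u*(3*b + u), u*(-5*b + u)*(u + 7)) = u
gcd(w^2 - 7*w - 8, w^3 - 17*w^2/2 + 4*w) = w - 8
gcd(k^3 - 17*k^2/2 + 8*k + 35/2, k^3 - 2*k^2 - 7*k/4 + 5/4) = k^2 - 3*k/2 - 5/2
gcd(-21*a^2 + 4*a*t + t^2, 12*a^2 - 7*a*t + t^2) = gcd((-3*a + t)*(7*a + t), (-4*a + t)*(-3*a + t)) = -3*a + t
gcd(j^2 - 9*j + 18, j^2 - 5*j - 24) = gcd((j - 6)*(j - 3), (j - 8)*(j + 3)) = 1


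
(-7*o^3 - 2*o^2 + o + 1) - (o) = -7*o^3 - 2*o^2 + 1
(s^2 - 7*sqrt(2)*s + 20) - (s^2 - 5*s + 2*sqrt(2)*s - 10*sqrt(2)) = -9*sqrt(2)*s + 5*s + 10*sqrt(2) + 20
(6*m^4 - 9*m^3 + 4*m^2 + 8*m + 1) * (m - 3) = 6*m^5 - 27*m^4 + 31*m^3 - 4*m^2 - 23*m - 3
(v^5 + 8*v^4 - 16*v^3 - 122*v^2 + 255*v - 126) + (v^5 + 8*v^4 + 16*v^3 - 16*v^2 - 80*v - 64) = 2*v^5 + 16*v^4 - 138*v^2 + 175*v - 190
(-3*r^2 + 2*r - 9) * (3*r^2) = -9*r^4 + 6*r^3 - 27*r^2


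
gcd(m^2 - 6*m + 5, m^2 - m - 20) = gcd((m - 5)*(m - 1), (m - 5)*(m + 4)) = m - 5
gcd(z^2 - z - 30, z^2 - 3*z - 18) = z - 6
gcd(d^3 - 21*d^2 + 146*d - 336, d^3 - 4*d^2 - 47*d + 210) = d - 6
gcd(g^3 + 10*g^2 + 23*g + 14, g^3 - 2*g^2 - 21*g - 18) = g + 1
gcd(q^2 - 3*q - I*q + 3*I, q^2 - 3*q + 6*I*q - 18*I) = q - 3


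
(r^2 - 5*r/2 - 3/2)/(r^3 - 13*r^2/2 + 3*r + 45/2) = (2*r + 1)/(2*r^2 - 7*r - 15)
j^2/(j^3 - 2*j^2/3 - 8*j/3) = 3*j/(3*j^2 - 2*j - 8)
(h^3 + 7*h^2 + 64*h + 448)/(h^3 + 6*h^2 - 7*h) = (h^2 + 64)/(h*(h - 1))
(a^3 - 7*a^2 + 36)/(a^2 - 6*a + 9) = (a^2 - 4*a - 12)/(a - 3)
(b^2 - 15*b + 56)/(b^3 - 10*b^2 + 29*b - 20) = (b^2 - 15*b + 56)/(b^3 - 10*b^2 + 29*b - 20)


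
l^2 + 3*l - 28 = (l - 4)*(l + 7)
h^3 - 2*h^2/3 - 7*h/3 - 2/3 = (h - 2)*(h + 1/3)*(h + 1)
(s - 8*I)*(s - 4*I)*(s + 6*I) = s^3 - 6*I*s^2 + 40*s - 192*I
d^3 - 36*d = d*(d - 6)*(d + 6)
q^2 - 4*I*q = q*(q - 4*I)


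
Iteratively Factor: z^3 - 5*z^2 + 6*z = (z - 3)*(z^2 - 2*z) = z*(z - 3)*(z - 2)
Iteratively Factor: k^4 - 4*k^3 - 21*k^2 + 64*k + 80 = (k + 4)*(k^3 - 8*k^2 + 11*k + 20) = (k + 1)*(k + 4)*(k^2 - 9*k + 20) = (k - 4)*(k + 1)*(k + 4)*(k - 5)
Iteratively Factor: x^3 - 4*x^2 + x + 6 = (x - 3)*(x^2 - x - 2) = (x - 3)*(x - 2)*(x + 1)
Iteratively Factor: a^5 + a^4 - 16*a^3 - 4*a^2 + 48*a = (a + 4)*(a^4 - 3*a^3 - 4*a^2 + 12*a) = (a - 2)*(a + 4)*(a^3 - a^2 - 6*a) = a*(a - 2)*(a + 4)*(a^2 - a - 6) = a*(a - 3)*(a - 2)*(a + 4)*(a + 2)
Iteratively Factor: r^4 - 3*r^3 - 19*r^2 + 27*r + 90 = (r + 3)*(r^3 - 6*r^2 - r + 30) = (r + 2)*(r + 3)*(r^2 - 8*r + 15) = (r - 3)*(r + 2)*(r + 3)*(r - 5)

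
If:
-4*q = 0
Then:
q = 0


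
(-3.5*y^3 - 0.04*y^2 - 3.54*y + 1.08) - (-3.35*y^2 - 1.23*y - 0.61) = -3.5*y^3 + 3.31*y^2 - 2.31*y + 1.69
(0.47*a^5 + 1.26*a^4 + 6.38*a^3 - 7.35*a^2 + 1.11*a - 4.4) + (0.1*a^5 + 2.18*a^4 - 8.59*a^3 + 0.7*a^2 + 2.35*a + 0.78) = 0.57*a^5 + 3.44*a^4 - 2.21*a^3 - 6.65*a^2 + 3.46*a - 3.62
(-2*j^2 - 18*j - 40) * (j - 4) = -2*j^3 - 10*j^2 + 32*j + 160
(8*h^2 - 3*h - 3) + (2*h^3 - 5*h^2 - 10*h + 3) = 2*h^3 + 3*h^2 - 13*h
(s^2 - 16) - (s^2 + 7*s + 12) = -7*s - 28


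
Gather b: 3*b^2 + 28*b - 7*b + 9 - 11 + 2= 3*b^2 + 21*b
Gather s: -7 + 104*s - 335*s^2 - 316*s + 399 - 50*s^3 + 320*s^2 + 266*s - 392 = -50*s^3 - 15*s^2 + 54*s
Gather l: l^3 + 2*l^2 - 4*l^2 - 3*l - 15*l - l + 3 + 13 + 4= l^3 - 2*l^2 - 19*l + 20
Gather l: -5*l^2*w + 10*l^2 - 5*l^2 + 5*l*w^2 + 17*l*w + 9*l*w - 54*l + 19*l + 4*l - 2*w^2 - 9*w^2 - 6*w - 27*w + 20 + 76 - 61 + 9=l^2*(5 - 5*w) + l*(5*w^2 + 26*w - 31) - 11*w^2 - 33*w + 44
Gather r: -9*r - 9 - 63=-9*r - 72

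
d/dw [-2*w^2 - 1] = -4*w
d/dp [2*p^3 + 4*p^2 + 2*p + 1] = 6*p^2 + 8*p + 2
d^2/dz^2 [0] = 0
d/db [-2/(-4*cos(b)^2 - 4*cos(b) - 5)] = 8*(sin(b) + sin(2*b))/(4*cos(b) + 2*cos(2*b) + 7)^2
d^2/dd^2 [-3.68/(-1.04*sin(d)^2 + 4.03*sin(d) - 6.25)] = (-15.921152*sin(d)^4 + 46.270848*sin(d)^3 + 59.795216*sin(d)^2 - 185.231696*sin(d) + 71.693024)/(1.04*sin(d)^2 - 4.03*sin(d) + 6.25)^3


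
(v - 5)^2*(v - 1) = v^3 - 11*v^2 + 35*v - 25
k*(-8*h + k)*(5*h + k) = -40*h^2*k - 3*h*k^2 + k^3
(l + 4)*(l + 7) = l^2 + 11*l + 28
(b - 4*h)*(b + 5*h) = b^2 + b*h - 20*h^2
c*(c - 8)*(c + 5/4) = c^3 - 27*c^2/4 - 10*c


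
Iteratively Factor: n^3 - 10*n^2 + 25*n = (n - 5)*(n^2 - 5*n) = n*(n - 5)*(n - 5)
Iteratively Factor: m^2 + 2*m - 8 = (m + 4)*(m - 2)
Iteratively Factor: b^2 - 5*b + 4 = (b - 1)*(b - 4)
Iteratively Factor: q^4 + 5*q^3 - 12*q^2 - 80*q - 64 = (q + 4)*(q^3 + q^2 - 16*q - 16) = (q - 4)*(q + 4)*(q^2 + 5*q + 4) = (q - 4)*(q + 4)^2*(q + 1)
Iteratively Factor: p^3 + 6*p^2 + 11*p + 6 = (p + 2)*(p^2 + 4*p + 3) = (p + 2)*(p + 3)*(p + 1)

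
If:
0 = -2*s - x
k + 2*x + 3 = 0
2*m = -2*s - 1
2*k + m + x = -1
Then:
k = 7/5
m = -8/5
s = 11/10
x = -11/5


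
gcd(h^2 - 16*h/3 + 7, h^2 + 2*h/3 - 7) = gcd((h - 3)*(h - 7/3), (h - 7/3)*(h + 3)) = h - 7/3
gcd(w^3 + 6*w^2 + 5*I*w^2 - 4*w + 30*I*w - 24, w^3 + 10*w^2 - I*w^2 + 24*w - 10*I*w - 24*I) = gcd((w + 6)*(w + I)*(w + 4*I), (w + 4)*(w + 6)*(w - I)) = w + 6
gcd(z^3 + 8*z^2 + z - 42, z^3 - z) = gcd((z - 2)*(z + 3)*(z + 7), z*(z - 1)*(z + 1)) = 1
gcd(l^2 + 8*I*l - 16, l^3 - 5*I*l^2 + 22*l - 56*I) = l + 4*I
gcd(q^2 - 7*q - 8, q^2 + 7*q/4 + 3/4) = q + 1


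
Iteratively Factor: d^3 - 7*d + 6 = (d + 3)*(d^2 - 3*d + 2) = (d - 1)*(d + 3)*(d - 2)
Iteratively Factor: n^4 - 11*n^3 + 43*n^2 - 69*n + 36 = (n - 3)*(n^3 - 8*n^2 + 19*n - 12) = (n - 3)^2*(n^2 - 5*n + 4) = (n - 4)*(n - 3)^2*(n - 1)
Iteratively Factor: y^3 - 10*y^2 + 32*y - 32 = (y - 4)*(y^2 - 6*y + 8) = (y - 4)*(y - 2)*(y - 4)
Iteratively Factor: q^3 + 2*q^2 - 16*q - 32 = (q + 4)*(q^2 - 2*q - 8) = (q + 2)*(q + 4)*(q - 4)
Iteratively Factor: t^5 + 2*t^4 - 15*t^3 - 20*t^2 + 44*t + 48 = (t - 2)*(t^4 + 4*t^3 - 7*t^2 - 34*t - 24) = (t - 3)*(t - 2)*(t^3 + 7*t^2 + 14*t + 8) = (t - 3)*(t - 2)*(t + 1)*(t^2 + 6*t + 8) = (t - 3)*(t - 2)*(t + 1)*(t + 2)*(t + 4)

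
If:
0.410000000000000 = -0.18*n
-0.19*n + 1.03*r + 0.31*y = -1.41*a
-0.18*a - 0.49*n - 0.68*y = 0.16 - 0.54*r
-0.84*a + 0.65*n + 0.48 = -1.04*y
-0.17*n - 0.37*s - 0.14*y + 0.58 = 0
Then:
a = -0.05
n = -2.28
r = -0.63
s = 2.27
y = 0.92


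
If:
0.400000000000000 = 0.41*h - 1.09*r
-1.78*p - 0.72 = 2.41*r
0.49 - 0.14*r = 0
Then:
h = 10.28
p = -5.14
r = 3.50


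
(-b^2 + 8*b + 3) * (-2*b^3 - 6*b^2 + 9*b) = 2*b^5 - 10*b^4 - 63*b^3 + 54*b^2 + 27*b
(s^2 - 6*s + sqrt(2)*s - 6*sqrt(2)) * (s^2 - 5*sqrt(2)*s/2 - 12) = s^4 - 6*s^3 - 3*sqrt(2)*s^3/2 - 17*s^2 + 9*sqrt(2)*s^2 - 12*sqrt(2)*s + 102*s + 72*sqrt(2)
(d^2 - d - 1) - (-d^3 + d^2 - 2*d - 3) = d^3 + d + 2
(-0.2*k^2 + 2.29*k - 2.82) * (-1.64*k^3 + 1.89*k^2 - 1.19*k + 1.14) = 0.328*k^5 - 4.1336*k^4 + 9.1909*k^3 - 8.2829*k^2 + 5.9664*k - 3.2148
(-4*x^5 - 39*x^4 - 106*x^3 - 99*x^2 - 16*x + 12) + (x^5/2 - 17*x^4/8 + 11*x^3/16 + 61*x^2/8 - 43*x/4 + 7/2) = -7*x^5/2 - 329*x^4/8 - 1685*x^3/16 - 731*x^2/8 - 107*x/4 + 31/2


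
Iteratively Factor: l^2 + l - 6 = (l + 3)*(l - 2)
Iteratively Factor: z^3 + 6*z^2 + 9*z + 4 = (z + 1)*(z^2 + 5*z + 4) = (z + 1)^2*(z + 4)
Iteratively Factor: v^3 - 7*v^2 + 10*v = (v - 5)*(v^2 - 2*v) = (v - 5)*(v - 2)*(v)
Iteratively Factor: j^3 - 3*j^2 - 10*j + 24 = (j - 4)*(j^2 + j - 6) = (j - 4)*(j + 3)*(j - 2)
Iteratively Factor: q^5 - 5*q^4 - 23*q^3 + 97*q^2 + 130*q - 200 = (q - 5)*(q^4 - 23*q^2 - 18*q + 40) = (q - 5)^2*(q^3 + 5*q^2 + 2*q - 8) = (q - 5)^2*(q + 4)*(q^2 + q - 2) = (q - 5)^2*(q - 1)*(q + 4)*(q + 2)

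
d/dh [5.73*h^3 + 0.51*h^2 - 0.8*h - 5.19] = 17.19*h^2 + 1.02*h - 0.8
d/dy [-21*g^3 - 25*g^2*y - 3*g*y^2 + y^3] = -25*g^2 - 6*g*y + 3*y^2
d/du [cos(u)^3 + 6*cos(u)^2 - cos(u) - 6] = (-3*cos(u)^2 - 12*cos(u) + 1)*sin(u)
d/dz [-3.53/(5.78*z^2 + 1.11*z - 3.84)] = (40.8068*z + 3.9183)/(5.78*z^2 + 1.11*z - 3.84)^2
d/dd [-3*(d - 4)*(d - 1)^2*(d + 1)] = -12*d^3 + 45*d^2 - 18*d - 15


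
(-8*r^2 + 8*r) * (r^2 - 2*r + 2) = -8*r^4 + 24*r^3 - 32*r^2 + 16*r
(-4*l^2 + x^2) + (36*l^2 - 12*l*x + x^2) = 32*l^2 - 12*l*x + 2*x^2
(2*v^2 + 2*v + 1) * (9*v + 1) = 18*v^3 + 20*v^2 + 11*v + 1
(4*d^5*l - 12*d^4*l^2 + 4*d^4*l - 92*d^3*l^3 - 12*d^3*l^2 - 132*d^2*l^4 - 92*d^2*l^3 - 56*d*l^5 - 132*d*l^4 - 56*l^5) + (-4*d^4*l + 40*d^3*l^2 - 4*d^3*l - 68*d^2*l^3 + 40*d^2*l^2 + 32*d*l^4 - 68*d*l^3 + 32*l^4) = 4*d^5*l - 12*d^4*l^2 - 92*d^3*l^3 + 28*d^3*l^2 - 4*d^3*l - 132*d^2*l^4 - 160*d^2*l^3 + 40*d^2*l^2 - 56*d*l^5 - 100*d*l^4 - 68*d*l^3 - 56*l^5 + 32*l^4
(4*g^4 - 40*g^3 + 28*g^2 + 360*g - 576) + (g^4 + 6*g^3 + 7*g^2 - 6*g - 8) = 5*g^4 - 34*g^3 + 35*g^2 + 354*g - 584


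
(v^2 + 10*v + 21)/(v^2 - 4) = (v^2 + 10*v + 21)/(v^2 - 4)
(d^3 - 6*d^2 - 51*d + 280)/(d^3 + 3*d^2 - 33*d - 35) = (d - 8)/(d + 1)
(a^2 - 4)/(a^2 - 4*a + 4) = (a + 2)/(a - 2)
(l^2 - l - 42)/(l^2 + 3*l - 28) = (l^2 - l - 42)/(l^2 + 3*l - 28)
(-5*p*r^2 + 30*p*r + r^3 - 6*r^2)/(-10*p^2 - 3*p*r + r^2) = r*(r - 6)/(2*p + r)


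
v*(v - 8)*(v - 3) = v^3 - 11*v^2 + 24*v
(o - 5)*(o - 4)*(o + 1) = o^3 - 8*o^2 + 11*o + 20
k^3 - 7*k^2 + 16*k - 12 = (k - 3)*(k - 2)^2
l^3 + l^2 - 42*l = l*(l - 6)*(l + 7)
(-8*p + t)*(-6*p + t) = 48*p^2 - 14*p*t + t^2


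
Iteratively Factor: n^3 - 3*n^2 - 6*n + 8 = (n - 4)*(n^2 + n - 2) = (n - 4)*(n + 2)*(n - 1)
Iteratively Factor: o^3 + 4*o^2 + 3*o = (o)*(o^2 + 4*o + 3) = o*(o + 3)*(o + 1)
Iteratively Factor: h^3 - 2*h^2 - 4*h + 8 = (h - 2)*(h^2 - 4) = (h - 2)^2*(h + 2)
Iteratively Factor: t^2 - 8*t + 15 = (t - 5)*(t - 3)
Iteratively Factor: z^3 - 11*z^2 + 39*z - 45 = (z - 3)*(z^2 - 8*z + 15) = (z - 5)*(z - 3)*(z - 3)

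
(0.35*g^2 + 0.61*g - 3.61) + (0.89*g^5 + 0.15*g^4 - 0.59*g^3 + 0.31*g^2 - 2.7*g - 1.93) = 0.89*g^5 + 0.15*g^4 - 0.59*g^3 + 0.66*g^2 - 2.09*g - 5.54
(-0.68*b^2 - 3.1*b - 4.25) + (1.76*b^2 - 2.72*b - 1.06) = 1.08*b^2 - 5.82*b - 5.31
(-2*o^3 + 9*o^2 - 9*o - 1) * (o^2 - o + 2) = -2*o^5 + 11*o^4 - 22*o^3 + 26*o^2 - 17*o - 2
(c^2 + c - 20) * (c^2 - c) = c^4 - 21*c^2 + 20*c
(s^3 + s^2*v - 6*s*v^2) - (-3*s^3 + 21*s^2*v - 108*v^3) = 4*s^3 - 20*s^2*v - 6*s*v^2 + 108*v^3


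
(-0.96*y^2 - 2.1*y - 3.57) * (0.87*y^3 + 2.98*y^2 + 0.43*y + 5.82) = -0.8352*y^5 - 4.6878*y^4 - 9.7767*y^3 - 17.1288*y^2 - 13.7571*y - 20.7774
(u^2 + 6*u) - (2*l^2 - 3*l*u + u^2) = -2*l^2 + 3*l*u + 6*u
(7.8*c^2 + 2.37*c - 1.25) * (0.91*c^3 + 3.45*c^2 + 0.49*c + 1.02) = 7.098*c^5 + 29.0667*c^4 + 10.861*c^3 + 4.8048*c^2 + 1.8049*c - 1.275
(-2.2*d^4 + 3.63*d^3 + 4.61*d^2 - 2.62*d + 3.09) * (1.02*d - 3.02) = -2.244*d^5 + 10.3466*d^4 - 6.2604*d^3 - 16.5946*d^2 + 11.0642*d - 9.3318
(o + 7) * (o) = o^2 + 7*o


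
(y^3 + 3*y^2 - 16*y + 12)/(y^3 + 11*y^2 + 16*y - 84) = (y - 1)/(y + 7)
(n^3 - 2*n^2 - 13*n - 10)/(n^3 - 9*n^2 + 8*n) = (n^3 - 2*n^2 - 13*n - 10)/(n*(n^2 - 9*n + 8))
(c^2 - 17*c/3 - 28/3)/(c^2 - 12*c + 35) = (c + 4/3)/(c - 5)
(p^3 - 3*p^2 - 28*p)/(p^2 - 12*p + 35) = p*(p + 4)/(p - 5)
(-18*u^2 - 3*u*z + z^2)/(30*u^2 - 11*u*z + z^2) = (3*u + z)/(-5*u + z)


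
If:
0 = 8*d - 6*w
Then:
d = 3*w/4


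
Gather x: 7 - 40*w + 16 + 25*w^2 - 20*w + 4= 25*w^2 - 60*w + 27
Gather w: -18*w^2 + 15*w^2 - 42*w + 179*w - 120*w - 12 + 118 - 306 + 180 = -3*w^2 + 17*w - 20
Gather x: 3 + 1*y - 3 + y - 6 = 2*y - 6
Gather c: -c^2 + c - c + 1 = 1 - c^2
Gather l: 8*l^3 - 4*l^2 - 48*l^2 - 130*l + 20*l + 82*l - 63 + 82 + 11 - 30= 8*l^3 - 52*l^2 - 28*l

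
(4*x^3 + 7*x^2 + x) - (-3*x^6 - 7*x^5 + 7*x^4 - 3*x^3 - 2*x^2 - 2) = 3*x^6 + 7*x^5 - 7*x^4 + 7*x^3 + 9*x^2 + x + 2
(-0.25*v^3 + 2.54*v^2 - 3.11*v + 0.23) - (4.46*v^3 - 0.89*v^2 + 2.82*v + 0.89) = -4.71*v^3 + 3.43*v^2 - 5.93*v - 0.66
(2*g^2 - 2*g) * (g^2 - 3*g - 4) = 2*g^4 - 8*g^3 - 2*g^2 + 8*g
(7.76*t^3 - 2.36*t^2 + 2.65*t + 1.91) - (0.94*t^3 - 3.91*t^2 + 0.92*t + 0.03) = 6.82*t^3 + 1.55*t^2 + 1.73*t + 1.88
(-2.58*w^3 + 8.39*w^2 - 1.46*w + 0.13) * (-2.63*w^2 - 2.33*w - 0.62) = 6.7854*w^5 - 16.0543*w^4 - 14.1093*w^3 - 2.1419*w^2 + 0.6023*w - 0.0806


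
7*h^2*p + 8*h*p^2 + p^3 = p*(h + p)*(7*h + p)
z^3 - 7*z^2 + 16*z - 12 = (z - 3)*(z - 2)^2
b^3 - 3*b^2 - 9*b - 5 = (b - 5)*(b + 1)^2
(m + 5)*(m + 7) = m^2 + 12*m + 35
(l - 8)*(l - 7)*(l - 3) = l^3 - 18*l^2 + 101*l - 168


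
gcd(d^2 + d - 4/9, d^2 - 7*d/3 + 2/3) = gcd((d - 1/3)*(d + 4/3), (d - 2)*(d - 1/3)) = d - 1/3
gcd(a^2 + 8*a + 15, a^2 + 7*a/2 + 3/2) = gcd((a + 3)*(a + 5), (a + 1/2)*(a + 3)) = a + 3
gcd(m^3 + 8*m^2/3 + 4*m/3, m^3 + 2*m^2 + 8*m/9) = m^2 + 2*m/3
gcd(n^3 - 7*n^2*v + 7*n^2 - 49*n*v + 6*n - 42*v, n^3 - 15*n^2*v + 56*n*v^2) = -n + 7*v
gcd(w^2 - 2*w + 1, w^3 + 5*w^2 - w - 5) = w - 1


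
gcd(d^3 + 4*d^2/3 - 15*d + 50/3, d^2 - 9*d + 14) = d - 2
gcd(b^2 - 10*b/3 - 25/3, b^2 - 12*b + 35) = b - 5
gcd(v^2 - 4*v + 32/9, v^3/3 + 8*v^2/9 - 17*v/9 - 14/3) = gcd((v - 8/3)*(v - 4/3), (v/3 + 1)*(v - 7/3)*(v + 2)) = 1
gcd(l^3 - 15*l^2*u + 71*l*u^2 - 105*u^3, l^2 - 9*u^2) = -l + 3*u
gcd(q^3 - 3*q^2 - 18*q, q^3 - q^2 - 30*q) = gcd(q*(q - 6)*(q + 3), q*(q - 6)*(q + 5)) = q^2 - 6*q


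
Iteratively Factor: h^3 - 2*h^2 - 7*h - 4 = (h + 1)*(h^2 - 3*h - 4) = (h + 1)^2*(h - 4)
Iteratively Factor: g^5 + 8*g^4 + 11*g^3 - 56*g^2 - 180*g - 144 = (g + 2)*(g^4 + 6*g^3 - g^2 - 54*g - 72) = (g + 2)*(g + 3)*(g^3 + 3*g^2 - 10*g - 24) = (g - 3)*(g + 2)*(g + 3)*(g^2 + 6*g + 8) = (g - 3)*(g + 2)*(g + 3)*(g + 4)*(g + 2)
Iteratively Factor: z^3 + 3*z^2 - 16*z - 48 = (z + 3)*(z^2 - 16) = (z + 3)*(z + 4)*(z - 4)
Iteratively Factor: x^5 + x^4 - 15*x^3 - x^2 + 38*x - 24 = (x - 1)*(x^4 + 2*x^3 - 13*x^2 - 14*x + 24) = (x - 1)*(x + 4)*(x^3 - 2*x^2 - 5*x + 6) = (x - 3)*(x - 1)*(x + 4)*(x^2 + x - 2) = (x - 3)*(x - 1)^2*(x + 4)*(x + 2)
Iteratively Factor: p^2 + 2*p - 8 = (p + 4)*(p - 2)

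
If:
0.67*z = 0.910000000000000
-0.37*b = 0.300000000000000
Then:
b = -0.81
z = 1.36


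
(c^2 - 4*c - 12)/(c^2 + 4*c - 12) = (c^2 - 4*c - 12)/(c^2 + 4*c - 12)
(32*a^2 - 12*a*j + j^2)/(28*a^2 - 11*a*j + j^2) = (8*a - j)/(7*a - j)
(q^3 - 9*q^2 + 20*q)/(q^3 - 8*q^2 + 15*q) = (q - 4)/(q - 3)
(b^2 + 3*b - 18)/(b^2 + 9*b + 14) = (b^2 + 3*b - 18)/(b^2 + 9*b + 14)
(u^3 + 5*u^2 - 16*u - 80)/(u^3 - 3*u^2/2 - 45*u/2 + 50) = 2*(u + 4)/(2*u - 5)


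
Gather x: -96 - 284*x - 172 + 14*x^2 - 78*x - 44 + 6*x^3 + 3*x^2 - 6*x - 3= 6*x^3 + 17*x^2 - 368*x - 315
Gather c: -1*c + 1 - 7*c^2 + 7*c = -7*c^2 + 6*c + 1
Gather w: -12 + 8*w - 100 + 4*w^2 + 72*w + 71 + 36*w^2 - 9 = 40*w^2 + 80*w - 50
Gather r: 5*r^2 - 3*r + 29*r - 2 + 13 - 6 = 5*r^2 + 26*r + 5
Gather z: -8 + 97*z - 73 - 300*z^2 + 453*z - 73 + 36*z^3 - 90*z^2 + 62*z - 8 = 36*z^3 - 390*z^2 + 612*z - 162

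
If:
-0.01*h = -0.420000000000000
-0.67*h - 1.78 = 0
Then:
No Solution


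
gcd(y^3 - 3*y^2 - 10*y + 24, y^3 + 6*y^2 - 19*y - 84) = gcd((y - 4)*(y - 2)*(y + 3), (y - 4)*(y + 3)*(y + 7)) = y^2 - y - 12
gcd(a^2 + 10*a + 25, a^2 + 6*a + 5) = a + 5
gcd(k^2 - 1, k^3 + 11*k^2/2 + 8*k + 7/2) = k + 1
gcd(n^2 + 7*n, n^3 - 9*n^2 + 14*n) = n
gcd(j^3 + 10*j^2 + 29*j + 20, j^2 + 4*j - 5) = j + 5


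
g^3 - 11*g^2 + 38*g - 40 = (g - 5)*(g - 4)*(g - 2)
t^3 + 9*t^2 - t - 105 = (t - 3)*(t + 5)*(t + 7)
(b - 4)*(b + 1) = b^2 - 3*b - 4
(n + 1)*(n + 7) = n^2 + 8*n + 7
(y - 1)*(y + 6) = y^2 + 5*y - 6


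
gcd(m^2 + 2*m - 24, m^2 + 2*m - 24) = m^2 + 2*m - 24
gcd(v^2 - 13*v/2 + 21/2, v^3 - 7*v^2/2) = v - 7/2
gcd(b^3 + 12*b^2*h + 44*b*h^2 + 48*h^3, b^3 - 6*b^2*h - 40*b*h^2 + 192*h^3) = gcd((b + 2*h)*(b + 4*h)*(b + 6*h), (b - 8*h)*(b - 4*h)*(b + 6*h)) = b + 6*h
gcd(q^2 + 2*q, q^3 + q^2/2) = q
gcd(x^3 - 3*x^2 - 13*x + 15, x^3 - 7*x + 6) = x^2 + 2*x - 3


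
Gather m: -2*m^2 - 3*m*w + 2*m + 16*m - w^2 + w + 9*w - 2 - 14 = -2*m^2 + m*(18 - 3*w) - w^2 + 10*w - 16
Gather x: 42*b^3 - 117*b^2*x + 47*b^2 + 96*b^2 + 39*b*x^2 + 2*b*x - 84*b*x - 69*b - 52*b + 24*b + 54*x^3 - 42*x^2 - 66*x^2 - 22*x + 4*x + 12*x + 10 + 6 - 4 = 42*b^3 + 143*b^2 - 97*b + 54*x^3 + x^2*(39*b - 108) + x*(-117*b^2 - 82*b - 6) + 12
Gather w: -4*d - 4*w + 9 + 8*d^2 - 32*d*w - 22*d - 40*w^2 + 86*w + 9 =8*d^2 - 26*d - 40*w^2 + w*(82 - 32*d) + 18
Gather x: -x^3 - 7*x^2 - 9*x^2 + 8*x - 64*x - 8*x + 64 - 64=-x^3 - 16*x^2 - 64*x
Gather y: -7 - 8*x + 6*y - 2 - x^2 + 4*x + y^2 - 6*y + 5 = -x^2 - 4*x + y^2 - 4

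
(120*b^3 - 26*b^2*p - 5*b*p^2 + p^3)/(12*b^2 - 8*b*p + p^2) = (-20*b^2 + b*p + p^2)/(-2*b + p)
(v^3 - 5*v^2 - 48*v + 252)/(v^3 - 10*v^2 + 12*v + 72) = (v + 7)/(v + 2)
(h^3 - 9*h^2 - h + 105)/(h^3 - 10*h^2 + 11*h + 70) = (h + 3)/(h + 2)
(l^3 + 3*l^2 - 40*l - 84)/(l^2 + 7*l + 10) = (l^2 + l - 42)/(l + 5)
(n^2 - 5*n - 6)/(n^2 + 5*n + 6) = (n^2 - 5*n - 6)/(n^2 + 5*n + 6)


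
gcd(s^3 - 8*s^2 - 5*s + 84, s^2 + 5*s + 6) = s + 3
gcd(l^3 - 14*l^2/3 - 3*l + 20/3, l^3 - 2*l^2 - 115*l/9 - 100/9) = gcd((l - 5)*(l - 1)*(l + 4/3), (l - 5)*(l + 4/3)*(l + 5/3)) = l^2 - 11*l/3 - 20/3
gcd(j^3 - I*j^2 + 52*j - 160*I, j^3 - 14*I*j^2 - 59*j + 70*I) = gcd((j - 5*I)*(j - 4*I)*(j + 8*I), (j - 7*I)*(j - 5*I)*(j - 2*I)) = j - 5*I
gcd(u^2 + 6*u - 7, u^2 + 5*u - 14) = u + 7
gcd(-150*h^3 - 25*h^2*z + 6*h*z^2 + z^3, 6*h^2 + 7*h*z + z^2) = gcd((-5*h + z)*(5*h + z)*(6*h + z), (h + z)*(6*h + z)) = 6*h + z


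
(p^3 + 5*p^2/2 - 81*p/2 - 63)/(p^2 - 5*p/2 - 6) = (p^2 + p - 42)/(p - 4)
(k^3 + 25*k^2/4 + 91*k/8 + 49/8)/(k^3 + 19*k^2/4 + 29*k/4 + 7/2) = (k + 7/2)/(k + 2)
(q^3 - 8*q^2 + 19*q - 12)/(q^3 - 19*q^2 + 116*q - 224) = (q^2 - 4*q + 3)/(q^2 - 15*q + 56)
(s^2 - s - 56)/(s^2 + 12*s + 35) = (s - 8)/(s + 5)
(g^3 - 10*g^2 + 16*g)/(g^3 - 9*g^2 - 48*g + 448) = g*(g - 2)/(g^2 - g - 56)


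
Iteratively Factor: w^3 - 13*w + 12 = (w - 3)*(w^2 + 3*w - 4) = (w - 3)*(w + 4)*(w - 1)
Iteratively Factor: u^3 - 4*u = (u)*(u^2 - 4) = u*(u - 2)*(u + 2)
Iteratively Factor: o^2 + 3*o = (o + 3)*(o)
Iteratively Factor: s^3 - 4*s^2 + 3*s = (s - 3)*(s^2 - s) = s*(s - 3)*(s - 1)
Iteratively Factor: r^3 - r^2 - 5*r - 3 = (r - 3)*(r^2 + 2*r + 1) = (r - 3)*(r + 1)*(r + 1)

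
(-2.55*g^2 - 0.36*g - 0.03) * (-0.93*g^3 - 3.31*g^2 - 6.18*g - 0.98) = 2.3715*g^5 + 8.7753*g^4 + 16.9785*g^3 + 4.8231*g^2 + 0.5382*g + 0.0294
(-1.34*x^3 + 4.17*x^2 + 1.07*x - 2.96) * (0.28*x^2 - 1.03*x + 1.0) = -0.3752*x^5 + 2.5478*x^4 - 5.3355*x^3 + 2.2391*x^2 + 4.1188*x - 2.96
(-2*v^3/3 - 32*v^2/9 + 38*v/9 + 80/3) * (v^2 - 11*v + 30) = -2*v^5/3 + 34*v^4/9 + 70*v^3/3 - 1138*v^2/9 - 500*v/3 + 800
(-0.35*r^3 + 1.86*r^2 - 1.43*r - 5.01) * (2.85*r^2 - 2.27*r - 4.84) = -0.9975*r^5 + 6.0955*r^4 - 6.6037*r^3 - 20.0348*r^2 + 18.2939*r + 24.2484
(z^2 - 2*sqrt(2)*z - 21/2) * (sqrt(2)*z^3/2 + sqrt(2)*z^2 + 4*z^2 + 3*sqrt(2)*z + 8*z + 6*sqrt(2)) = sqrt(2)*z^5/2 + sqrt(2)*z^4 + 2*z^4 - 41*sqrt(2)*z^3/4 + 4*z^3 - 54*z^2 - 41*sqrt(2)*z^2/2 - 108*z - 63*sqrt(2)*z/2 - 63*sqrt(2)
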